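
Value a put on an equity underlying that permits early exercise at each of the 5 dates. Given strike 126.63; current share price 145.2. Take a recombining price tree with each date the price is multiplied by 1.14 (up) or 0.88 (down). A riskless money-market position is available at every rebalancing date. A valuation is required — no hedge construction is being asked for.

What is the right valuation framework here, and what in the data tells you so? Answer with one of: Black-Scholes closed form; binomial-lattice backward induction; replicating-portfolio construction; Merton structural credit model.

Key observation: an American put (K = 126.63, S₀ = 145.2) on a 5-date tree has no closed form — the optimal stopping decision is embedded and must be resolved recursively from expiry.

framework: binomial-lattice backward induction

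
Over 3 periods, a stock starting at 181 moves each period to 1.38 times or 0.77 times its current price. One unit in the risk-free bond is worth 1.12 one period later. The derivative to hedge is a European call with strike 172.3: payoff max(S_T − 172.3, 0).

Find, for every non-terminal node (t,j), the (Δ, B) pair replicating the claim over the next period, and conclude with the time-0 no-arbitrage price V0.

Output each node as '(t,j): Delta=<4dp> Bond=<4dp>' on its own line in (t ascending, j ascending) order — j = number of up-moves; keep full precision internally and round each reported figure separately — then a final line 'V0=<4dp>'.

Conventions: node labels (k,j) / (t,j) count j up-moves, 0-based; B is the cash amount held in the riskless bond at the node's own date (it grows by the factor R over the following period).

No-arbitrage ⇒ martingale measure with p* = (R−d)/(u−d) = 0.5738.
Payoffs at expiry: V(3,0)=0.0000, V(3,1)=0.0000, V(3,2)=93.1162, V(3,3)=303.3810
Node (2,0) S=107.3149: V=(p*·0.0000+(1−p*)·0.0000)/1.12=0.0000; Δ=(0.0000−0.0000)/(148.0946−82.6325)=0.0000; B=V−Δ·S=0.0000
Node (2,1) S=192.3306: V=(p*·93.1162+(1−p*)·0.0000)/1.12=47.7030; Δ=(93.1162−0.0000)/(265.4162−148.0946)=0.7937; B=V−Δ·S=-104.9466
Node (2,2) S=344.6964: V=(p*·303.3810+(1−p*)·93.1162)/1.12=190.8571; Δ=(303.3810−93.1162)/(475.6810−265.4162)=1.0000; B=V−Δ·S=-153.8393
Node (1,0) S=139.3700: V=(p*·47.7030+(1−p*)·0.0000)/1.12=24.4380; Δ=(47.7030−0.0000)/(192.3306−107.3149)=0.5611; B=V−Δ·S=-53.7636
Node (1,1) S=249.7800: V=(p*·190.8571+(1−p*)·47.7030)/1.12=115.9291; Δ=(190.8571−47.7030)/(344.6964−192.3306)=0.9395; B=V−Δ·S=-118.7498
Node (0,0) S=181.0000: V=(p*·115.9291+(1−p*)·24.4380)/1.12=68.6901; Δ=(115.9291−24.4380)/(249.7800−139.3700)=0.8286; B=V−Δ·S=-81.2953
Check: Δ(0,0)·S0 + B(0,0) = 68.6901 = V0.

(0,0): Delta=0.8286 Bond=-81.2953
(1,0): Delta=0.5611 Bond=-53.7636
(1,1): Delta=0.9395 Bond=-118.7498
(2,0): Delta=0.0000 Bond=0.0000
(2,1): Delta=0.7937 Bond=-104.9466
(2,2): Delta=1.0000 Bond=-153.8393
V0=68.6901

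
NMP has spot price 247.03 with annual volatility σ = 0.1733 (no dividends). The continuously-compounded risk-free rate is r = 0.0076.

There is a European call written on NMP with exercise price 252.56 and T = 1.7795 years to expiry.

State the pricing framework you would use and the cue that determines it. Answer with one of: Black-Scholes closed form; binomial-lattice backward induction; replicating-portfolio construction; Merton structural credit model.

framework: Black-Scholes closed form

Key observation: a European-exercise option on NMP struck at 252.56 — a GBM underlying with constant parameters — admits an analytic price: the data contain no early exercise, no discrete tree, no debt structure.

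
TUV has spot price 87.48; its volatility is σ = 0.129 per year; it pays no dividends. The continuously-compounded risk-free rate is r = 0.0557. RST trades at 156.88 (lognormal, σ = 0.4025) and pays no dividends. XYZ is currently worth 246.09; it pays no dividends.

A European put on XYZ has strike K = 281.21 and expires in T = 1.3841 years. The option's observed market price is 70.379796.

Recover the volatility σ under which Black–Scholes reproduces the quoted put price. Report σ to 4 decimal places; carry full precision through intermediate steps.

At σ = 0.5391 the Black–Scholes value reproduces the quote:
σ√T = 0.5391·√1.3841 = 0.634239
d₁ = (ln(S/K) + (r+σ²/2)T) / (σ√T) = (ln(246.09/281.21) + (0.0557+0.5391²/2)·1.3841) / 0.634239 = (-0.133404 + 0.278224) / 0.634239 = 0.228336
d₂ = d₁ − σ√T = 0.228336 − 0.634239 = -0.405903
e^{−rT} = 0.925802
N(−d₁) = 0.409693,  N(−d₂) = 0.657593
V = K·e^{−rT}·N(−d₂) − S·N(−d₁) = 171.201027 − 100.821232 = 70.379796 (the quoted price), and the Black–Scholes price is strictly increasing in σ, so σ is unique

sigma = 0.5391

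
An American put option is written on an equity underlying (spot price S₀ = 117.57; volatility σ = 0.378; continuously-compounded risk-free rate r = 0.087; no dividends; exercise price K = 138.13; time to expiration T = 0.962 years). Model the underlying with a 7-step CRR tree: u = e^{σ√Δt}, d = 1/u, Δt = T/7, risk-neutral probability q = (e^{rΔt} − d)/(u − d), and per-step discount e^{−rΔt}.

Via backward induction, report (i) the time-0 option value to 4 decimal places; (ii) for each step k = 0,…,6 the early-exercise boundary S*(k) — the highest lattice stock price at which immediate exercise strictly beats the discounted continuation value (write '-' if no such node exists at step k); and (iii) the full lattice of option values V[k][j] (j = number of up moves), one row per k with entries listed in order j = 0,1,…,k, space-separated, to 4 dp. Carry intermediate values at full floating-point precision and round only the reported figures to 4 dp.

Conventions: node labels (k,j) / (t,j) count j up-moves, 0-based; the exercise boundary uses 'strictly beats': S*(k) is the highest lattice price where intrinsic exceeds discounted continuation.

price = 25.6548
boundary = - - 88.8344 102.1972 88.8344 102.1972 117.5700
tree:
25.6548
36.2415 16.0010
49.2956 24.4470 8.1935
60.9111 35.9328 13.8933 2.8630
71.0078 49.2956 22.8452 5.5455 0.3307
79.7843 60.9111 35.9328 10.7009 0.6800 0.0000
87.4133 71.0078 49.2956 20.5600 1.3981 0.0000 0.0000
94.0447 79.7843 60.9111 35.9328 2.8748 0.0000 0.0000 0.0000

Δt=0.13743, u=1.15042, d=0.86925, q=0.50780, disc=e^(-rΔt)=0.98811
k=7 terminal: V=max(K-S,0) → 94.0447 79.7843 60.9111 35.9328 2.8748 0.0000 0.0000 0.0000
k=6: j=0 S=50.7167 intr=87.4133 cont=85.7716 V=87.4133[EX]; j=1 S=67.1222 intr=71.0078 cont=69.3661 V=71.0078[EX]; j=2 S=88.8344 intr=49.2956 cont=47.6539 V=49.2956[EX]; j=3 S=117.5700 intr=20.5600 cont=18.9183 V=20.5600[EX]; j=4 S=155.6007 intr=0.0000 cont=1.3981 V=1.3981[hold]; j=5 S=205.9334 intr=0.0000 cont=0.0000 V=0.0000[hold]; j=6 S=272.5473 intr=0.0000 cont=0.0000 V=0.0000[hold]  S*(6)=117.5700
k=5: j=0 S=58.3457 intr=79.7843 cont=78.1426 V=79.7843[EX]; j=1 S=77.2189 intr=60.9111 cont=59.2694 V=60.9111[EX]; j=2 S=102.1972 intr=35.9328 cont=34.2911 V=35.9328[EX]; j=3 S=135.2552 intr=2.8748 cont=10.7009 V=10.7009[hold]; j=4 S=179.0067 intr=0.0000 cont=0.6800 V=0.6800[hold]; j=5 S=236.9105 intr=0.0000 cont=0.0000 V=0.0000[hold]  S*(5)=102.1972
k=4: j=0 S=67.1222 intr=71.0078 cont=69.3661 V=71.0078[EX]; j=1 S=88.8344 intr=49.2956 cont=47.6539 V=49.2956[EX]; j=2 S=117.5700 intr=20.5600 cont=22.8452 V=22.8452[hold]; j=3 S=155.6007 intr=0.0000 cont=5.5455 V=5.5455[hold]; j=4 S=205.9334 intr=0.0000 cont=0.3307 V=0.3307[hold]  S*(4)=88.8344
k=3: j=0 S=77.2189 intr=60.9111 cont=59.2694 V=60.9111[EX]; j=1 S=102.1972 intr=35.9328 cont=35.4378 V=35.9328[EX]; j=2 S=135.2552 intr=2.8748 cont=13.8933 V=13.8933[hold]; j=3 S=179.0067 intr=0.0000 cont=2.8630 V=2.8630[hold]  S*(3)=102.1972
k=2: j=0 S=88.8344 intr=49.2956 cont=47.6539 V=49.2956[EX]; j=1 S=117.5700 intr=20.5600 cont=24.4470 V=24.4470[hold]; j=2 S=155.6007 intr=0.0000 cont=8.1935 V=8.1935[hold]  S*(2)=88.8344
k=1: j=0 S=102.1972 intr=35.9328 cont=36.2415 V=36.2415[hold]; j=1 S=135.2552 intr=2.8748 cont=16.0010 V=16.0010[hold]  S*(1)=-
k=0: j=0 S=117.5700 intr=20.5600 cont=25.6548 V=25.6548[hold]  S*(0)=-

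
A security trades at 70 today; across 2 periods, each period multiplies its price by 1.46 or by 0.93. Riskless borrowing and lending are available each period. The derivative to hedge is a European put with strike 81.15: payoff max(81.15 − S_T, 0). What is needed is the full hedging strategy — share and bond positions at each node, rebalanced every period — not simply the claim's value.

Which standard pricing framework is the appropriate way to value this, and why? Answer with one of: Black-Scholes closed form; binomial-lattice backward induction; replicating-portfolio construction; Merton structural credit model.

framework: replicating-portfolio construction

Key observation: a price alone would not answer the question — the per-node share/bond construction on the spot-70, 1.46/0.93 tree is required, and only the replicating-portfolio method yields it.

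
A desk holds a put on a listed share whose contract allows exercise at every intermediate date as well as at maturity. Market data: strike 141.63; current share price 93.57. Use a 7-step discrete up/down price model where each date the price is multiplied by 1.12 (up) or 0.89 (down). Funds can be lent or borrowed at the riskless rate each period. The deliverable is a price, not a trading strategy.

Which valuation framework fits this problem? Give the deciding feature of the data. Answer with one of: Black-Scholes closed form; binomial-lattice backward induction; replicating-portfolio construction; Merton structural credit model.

Key observation: an American put (K = 141.63, S₀ = 93.57) on a 7-date tree has no closed form — the optimal stopping decision is embedded and must be resolved recursively from expiry.

framework: binomial-lattice backward induction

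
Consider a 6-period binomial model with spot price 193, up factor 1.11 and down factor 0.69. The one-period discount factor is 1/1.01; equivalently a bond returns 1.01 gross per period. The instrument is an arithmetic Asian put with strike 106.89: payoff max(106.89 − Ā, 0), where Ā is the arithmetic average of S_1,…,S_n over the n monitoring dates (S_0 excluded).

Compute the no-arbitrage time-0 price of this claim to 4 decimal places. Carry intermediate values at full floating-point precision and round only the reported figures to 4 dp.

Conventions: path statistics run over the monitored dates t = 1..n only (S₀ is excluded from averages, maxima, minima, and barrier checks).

price = 0.6342

Under the martingale measure an up-move has probability p* = 0.7619; value the claim as the probability-weighted average of per-path payoffs, discounted 6 periods at R = 1.01.
Enumerate all 2^6 = 64 price paths (U = up ×1.11, D = down ×0.69); each path with k up-moves has probability p*^k·(1−p*)^(6−k).
DDDDDD: Ā=63.8702, payoff=43.0198, prob=0.000182
UDDDDD: Ā=102.7477, payoff=4.1423, prob=0.000583
DUDDDD: Ā=89.2377, payoff=17.6523, prob=0.000583
UUDDDD: Ā=143.5563, payoff=0.0000, prob=0.001866
DDUDDD: Ā=79.9158, payoff=26.9742, prob=0.000583
UDUDDD: Ā=128.5602, payoff=0.0000, prob=0.001866
DUUDDD: Ā=115.0502, payoff=0.0000, prob=0.001866
UUUDDD: Ā=185.0807, payoff=0.0000, prob=0.005970
DDDUDD: Ā=73.4837, payoff=33.4063, prob=0.000583
UDDUDD: Ā=118.2129, payoff=0.0000, prob=0.001866
DUDUDD: Ā=104.7029, payoff=2.1871, prob=0.001866
UUDUDD: Ā=168.4350, payoff=0.0000, prob=0.005970
DDUUDD: Ā=95.3810, payoff=11.5090, prob=0.001866
UDUUDD: Ā=153.4389, payoff=0.0000, prob=0.005970
DUUUDD: Ā=139.9289, payoff=0.0000, prob=0.005970
UUUUDD: Ā=225.1031, payoff=0.0000, prob=0.019103
DDDDUD: Ā=69.0455, payoff=37.8445, prob=0.000583
UDDDUD: Ā=111.0732, payoff=0.0000, prob=0.001866
DUDDUD: Ā=97.5632, payoff=9.3268, prob=0.001866
UUDDUD: Ā=156.9495, payoff=0.0000, prob=0.005970
DDUDUD: Ā=88.2413, payoff=18.6487, prob=0.001866
UDUDUD: Ā=141.9534, payoff=0.0000, prob=0.005970
DUUDUD: Ā=128.4434, payoff=0.0000, prob=0.005970
UUUDUD: Ā=206.6264, payoff=0.0000, prob=0.019103
DDDUUD: Ā=81.8092, payoff=25.0808, prob=0.001866
UDDUUD: Ā=131.6061, payoff=0.0000, prob=0.005970
DUDUUD: Ā=118.0961, payoff=0.0000, prob=0.005970
UUDUUD: Ā=189.9807, payoff=0.0000, prob=0.019103
DDUUUD: Ā=108.7742, payoff=0.0000, prob=0.005970
UDUUUD: Ā=174.9846, payoff=0.0000, prob=0.019103
DUUUUD: Ā=161.4746, payoff=0.0000, prob=0.019103
UUUUUD: Ā=259.7635, payoff=0.0000, prob=0.061130
DDDDDU: Ā=65.9832, payoff=40.9068, prob=0.000583
UDDDDU: Ā=106.1469, payoff=0.7431, prob=0.001866
DUDDDU: Ā=92.6369, payoff=14.2531, prob=0.001866
UUDDDU: Ā=149.0245, payoff=0.0000, prob=0.005970
DDUDDU: Ā=83.3150, payoff=23.5750, prob=0.001866
UDUDDU: Ā=134.0284, payoff=0.0000, prob=0.005970
DUUDDU: Ā=120.5184, payoff=0.0000, prob=0.005970
UUUDDU: Ā=193.8775, payoff=0.0000, prob=0.019103
DDDUDU: Ā=76.8829, payoff=30.0071, prob=0.001866
UDDUDU: Ā=123.6811, payoff=0.0000, prob=0.005970
DUDUDU: Ā=110.1711, payoff=0.0000, prob=0.005970
UUDUDU: Ā=177.2318, payoff=0.0000, prob=0.019103
DDUUDU: Ā=100.8492, payoff=6.0408, prob=0.005970
UDUUDU: Ā=162.2357, payoff=0.0000, prob=0.019103
DUUUDU: Ā=148.7257, payoff=0.0000, prob=0.019103
UUUUDU: Ā=239.2544, payoff=0.0000, prob=0.061130
DDDDUU: Ā=72.4447, payoff=34.4453, prob=0.001866
UDDDUU: Ā=116.5415, payoff=0.0000, prob=0.005970
DUDDUU: Ā=103.0315, payoff=3.8585, prob=0.005970
UUDDUU: Ā=165.7463, payoff=0.0000, prob=0.019103
DDUDUU: Ā=93.7096, payoff=13.1804, prob=0.005970
UDUDUU: Ā=150.7502, payoff=0.0000, prob=0.019103
DUUDUU: Ā=137.2402, payoff=0.0000, prob=0.019103
UUUDUU: Ā=220.7777, payoff=0.0000, prob=0.061130
DDDUUU: Ā=87.2775, payoff=19.6125, prob=0.005970
UDDUUU: Ā=140.4029, payoff=0.0000, prob=0.019103
DUDUUU: Ā=126.8929, payoff=0.0000, prob=0.019103
UUDUUU: Ā=204.1320, payoff=0.0000, prob=0.061130
DDUUUU: Ā=117.5710, payoff=0.0000, prob=0.019103
UDUUUU: Ā=189.1359, payoff=0.0000, prob=0.061130
DUUUUU: Ā=175.6259, payoff=0.0000, prob=0.061130
UUUUUU: Ā=282.5287, payoff=0.0000, prob=0.195616
Price = Σ prob·payoff / R^6 = 0.673239 / 1.061520 = 0.6342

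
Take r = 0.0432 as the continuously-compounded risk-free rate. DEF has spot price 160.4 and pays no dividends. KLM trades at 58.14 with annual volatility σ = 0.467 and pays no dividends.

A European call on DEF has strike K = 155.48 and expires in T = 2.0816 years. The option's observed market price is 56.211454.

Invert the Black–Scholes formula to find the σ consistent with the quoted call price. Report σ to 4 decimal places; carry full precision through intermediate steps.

At σ = 0.5487 the Black–Scholes value reproduces the quote:
σ√T = 0.5487·√2.0816 = 0.791651
d₁ = (ln(S/K) + (r+σ²/2)T) / (σ√T) = (ln(160.4/155.48) + (0.0432+0.5487²/2)·2.0816) / 0.791651 = (0.031154 + 0.403281) / 0.791651 = 0.548770
d₂ = d₁ − σ√T = 0.548770 − 0.791651 = -0.242881
e^{−rT} = 0.914000
N(d₁) = 0.708418,  N(d₂) = 0.404049
V = S·N(d₁) − K·e^{−rT}·N(d₂) = 113.630301 − 57.418847 = 56.211454 (the observed quote) — the price is monotone increasing in volatility, hence this σ is the only solution

sigma = 0.5487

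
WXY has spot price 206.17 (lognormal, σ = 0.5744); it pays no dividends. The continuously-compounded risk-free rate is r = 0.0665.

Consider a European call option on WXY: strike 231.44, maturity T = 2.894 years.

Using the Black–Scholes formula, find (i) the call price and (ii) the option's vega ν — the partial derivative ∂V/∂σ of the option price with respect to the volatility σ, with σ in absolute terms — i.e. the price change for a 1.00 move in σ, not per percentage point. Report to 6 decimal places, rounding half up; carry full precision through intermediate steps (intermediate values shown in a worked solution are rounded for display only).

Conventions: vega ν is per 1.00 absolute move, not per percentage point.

price = 82.262638
ν = 119.130720

σ√T = 0.5744·√2.894 = 0.977156
d₁ = (ln(S/K) + (r+σ²/2)T) / (σ√T) = (ln(206.17/231.44) + (0.0665+0.5744²/2)·2.894) / 0.977156 = (-0.115620 + 0.669867) / 0.977156 = 0.567205
d₂ = d₁ − σ√T = 0.567205 − 0.977156 = -0.409950
e^{−rT} = 0.824935
N(d₁) = 0.714713,  N(d₂) = 0.340921
Call price V = S·N(d₁) − K·e^{−rT}·N(d₂) = 147.352312 − 65.089674 = 82.262638
φ(d₁) = (1/√(2π))·e^{−d₁²/2} = 0.339664
ν = S·φ(d₁)·√T = 119.130720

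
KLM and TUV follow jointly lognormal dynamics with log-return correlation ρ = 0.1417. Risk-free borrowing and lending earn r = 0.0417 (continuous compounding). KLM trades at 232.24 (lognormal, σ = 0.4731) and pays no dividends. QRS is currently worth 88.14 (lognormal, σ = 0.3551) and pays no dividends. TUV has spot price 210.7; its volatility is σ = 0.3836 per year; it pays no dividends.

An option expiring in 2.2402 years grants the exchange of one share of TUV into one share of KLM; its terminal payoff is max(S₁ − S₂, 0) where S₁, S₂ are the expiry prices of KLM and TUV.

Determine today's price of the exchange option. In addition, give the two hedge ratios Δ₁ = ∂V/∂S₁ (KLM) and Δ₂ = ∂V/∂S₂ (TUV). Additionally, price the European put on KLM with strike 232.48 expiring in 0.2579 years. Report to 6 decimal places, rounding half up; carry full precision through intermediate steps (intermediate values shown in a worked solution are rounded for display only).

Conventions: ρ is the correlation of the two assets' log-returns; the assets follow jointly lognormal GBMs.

exchange price = 83.803872
Δ1 = 0.704739
Δ2 = -0.379045
price(KLM put K=232.48) = 20.993791

σ_eff = √(σ₁² + σ₂² − 2ρσ₁σ₂) = √(0.4731² + 0.3836² − 2·0.1417·0.4731·0.3836) = 0.565279
d₁ = (ln(S₁/S₂) + (q₂ − q₁ + σ_eff²/2)T) / (σ_eff√T) = (ln(232.24/210.7) + (0.0 − 0.0 + 0.159770)·2.2402) / 0.846071 = 0.538080
d₂ = d₁ − σ_eff√T = 0.538080 − 0.846071 = -0.307990
N(d₁) = 0.704739,  N(d₂) = 0.379045
V = S₁·e^{−q₁T}·N(d₁) − S₂·e^{−q₂T}·N(d₂) = 163.668610 − 79.864737 = 83.803872
Δ₁ = e^{−q₁T}·N(d₁) = 0.704739;  Δ₂ = −e^{−q₂T}·N(d₂) = -0.379045
[vanilla: KLM put K=232.48]
σ√T = 0.4731·√0.2579 = 0.240258
d₁ = (ln(S/K) + (r+σ²/2)T) / (σ√T) = (ln(232.24/232.48) + (0.0417+0.4731²/2)·0.2579) / 0.240258 = (-0.001033 + 0.039616) / 0.240258 = 0.160592
d₂ = d₁ − σ√T = 0.160592 − 0.240258 = -0.079666
e^{−rT} = 0.989303
N(−d₁) = 0.436207,  N(−d₂) = 0.531749
price = K·e^{−rT}·N(−d₂) − S·N(−d₁) = 122.298583 − 101.304792 = 20.993791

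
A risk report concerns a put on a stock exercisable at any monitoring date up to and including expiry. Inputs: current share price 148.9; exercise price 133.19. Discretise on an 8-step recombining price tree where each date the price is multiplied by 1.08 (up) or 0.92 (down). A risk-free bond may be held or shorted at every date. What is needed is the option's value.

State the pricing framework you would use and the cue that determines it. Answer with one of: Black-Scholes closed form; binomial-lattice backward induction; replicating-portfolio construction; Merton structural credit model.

Key observation: early exercise of the strike-133.19 put must be checked at each of the 8 dates (spot 148.9), which forces a node-by-node comparison of intrinsic and continuation value backward from expiry.

framework: binomial-lattice backward induction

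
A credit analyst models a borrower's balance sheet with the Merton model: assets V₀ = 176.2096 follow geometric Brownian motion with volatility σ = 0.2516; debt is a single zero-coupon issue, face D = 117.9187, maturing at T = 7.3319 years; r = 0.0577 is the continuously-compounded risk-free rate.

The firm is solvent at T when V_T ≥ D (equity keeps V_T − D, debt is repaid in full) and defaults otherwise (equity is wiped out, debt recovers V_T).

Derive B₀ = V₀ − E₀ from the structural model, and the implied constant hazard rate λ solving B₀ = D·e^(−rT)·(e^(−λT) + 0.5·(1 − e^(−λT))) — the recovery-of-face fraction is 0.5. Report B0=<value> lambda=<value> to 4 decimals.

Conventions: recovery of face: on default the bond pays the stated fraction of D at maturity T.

B0=73.0464 lambda=0.0157

With assets at 176.2096 and a single debt payment of 117.9187 at 7.3319 years:
d₁ = [ln(V₀/D) + (r + σ²/2)T] / (σ√T)
   = [ln(176.2096/117.9187) + (0.0577 + 0.5·0.2516²)·7.3319] / (0.2516·√7.3319)
   = [0.401679 + 0.655115] / 0.681269 = 1.551212
d₂ = d₁ − σ√T = 1.551212 − 0.681269 = 0.869943
N(d₁) = 0.939575,  N(d₂) = 0.807834,  e^(−rT) = 0.655045
E₀ = V₀·N(d₁) − D·e^(−rT)·N(d₂)
   = 176.2096·0.939575 − 117.9187·0.655045·0.807834 = 103.163246
B₀ = V₀ − E₀ = 176.2096 − 103.163246 = 73.046354
e^(−λT) = (B₀·e^(rT)/D − 0.5)/(1 − 0.5) = (73.0464·1.526612/117.9187 − 0.5)/0.5 = 0.89136211
λ = −ln(0.89136211)/7.3319 = 0.015686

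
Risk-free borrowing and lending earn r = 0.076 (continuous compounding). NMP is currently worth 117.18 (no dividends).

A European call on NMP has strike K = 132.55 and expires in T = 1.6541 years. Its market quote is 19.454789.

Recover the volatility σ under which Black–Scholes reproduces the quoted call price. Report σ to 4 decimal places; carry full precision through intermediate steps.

At σ = 0.3239 the Black–Scholes value reproduces the quote:
σ√T = 0.3239·√1.6541 = 0.416574
d₁ = (ln(S/K) + (r+σ²/2)T) / (σ√T) = (ln(117.18/132.55) + (0.076+0.3239²/2)·1.6541) / 0.416574 = (-0.123249 + 0.212478) / 0.416574 = 0.214199
d₂ = d₁ − σ√T = 0.214199 − 0.416574 = -0.202375
e^{−rT} = 0.881869
N(d₁) = 0.584804,  N(d₂) = 0.419812
V = S·N(d₁) − K·e^{−rT}·N(d₂) = 68.527343 − 49.072554 = 19.454789 (the observed quote) — the price is monotone increasing in volatility, hence this σ is the only solution

sigma = 0.3239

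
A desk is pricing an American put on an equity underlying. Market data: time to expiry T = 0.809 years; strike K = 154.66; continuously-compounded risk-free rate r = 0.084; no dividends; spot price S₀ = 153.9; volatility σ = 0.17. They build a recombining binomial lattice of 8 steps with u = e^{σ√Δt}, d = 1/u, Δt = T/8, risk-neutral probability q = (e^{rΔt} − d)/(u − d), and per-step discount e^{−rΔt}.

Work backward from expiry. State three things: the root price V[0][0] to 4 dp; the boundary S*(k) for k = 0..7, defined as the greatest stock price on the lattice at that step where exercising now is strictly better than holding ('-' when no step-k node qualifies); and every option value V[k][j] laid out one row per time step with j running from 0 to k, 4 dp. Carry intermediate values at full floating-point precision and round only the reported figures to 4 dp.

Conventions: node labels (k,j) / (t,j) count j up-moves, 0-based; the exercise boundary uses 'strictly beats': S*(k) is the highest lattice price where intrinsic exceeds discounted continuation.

params: Δt=0.10113 u=1.05555 d=0.94738 q=0.56535 e^(-rΔt)=0.99154
t_8 payoffs: 54.7948 43.3920 30.6872 16.5318 0.7600 0.0000 0.0000 0.0000 0.0000
t_7: node(7,0) S=105.4125 payoff=49.2475 vs cont=47.9393 → 49.2475 [stop]  node(7,1) S=117.4487 payoff=37.2113 vs cont=35.9031 → 37.2113 [stop]  node(7,2) S=130.8592 payoff=23.8008 vs cont=22.4926 → 23.8008 [stop]  node(7,3) S=145.8010 payoff=8.8590 vs cont=7.5508 → 8.8590 [stop]  node(7,4) S=162.4489 payoff=0.0000 vs cont=0.3275 → 0.3275 [wait]  node(7,5) S=180.9976 payoff=0.0000 vs cont=0.0000 → 0.0000 [wait]  node(7,6) S=201.6643 payoff=0.0000 vs cont=0.0000 → 0.0000 [wait]  node(7,7) S=224.6907 payoff=0.0000 vs cont=0.0000 → 0.0000 [wait]  ⇒ S*(7)=145.8010
t_6: node(6,0) S=111.2680 payoff=43.3920 vs cont=42.0838 → 43.3920 [stop]  node(6,1) S=123.9728 payoff=30.6872 vs cont=29.3790 → 30.6872 [stop]  node(6,2) S=138.1282 payoff=16.5318 vs cont=15.2236 → 16.5318 [stop]  node(6,3) S=153.9000 payoff=0.7600 vs cont=4.0016 → 4.0016 [wait]  node(6,4) S=171.4726 payoff=0.0000 vs cont=0.1412 → 0.1412 [wait]  node(6,5) S=191.0517 payoff=0.0000 vs cont=0.0000 → 0.0000 [wait]  node(6,6) S=212.8664 payoff=0.0000 vs cont=0.0000 → 0.0000 [wait]  ⇒ S*(6)=138.1282
t_5: node(5,0) S=117.4487 payoff=37.2113 vs cont=35.9031 → 37.2113 [stop]  node(5,1) S=130.8592 payoff=23.8008 vs cont=22.4926 → 23.8008 [stop]  node(5,2) S=145.8010 payoff=8.8590 vs cont=9.3679 → 9.3679 [wait]  node(5,3) S=162.4489 payoff=0.0000 vs cont=1.8037 → 1.8037 [wait]  node(5,4) S=180.9976 payoff=0.0000 vs cont=0.0608 → 0.0608 [wait]  node(5,5) S=201.6643 payoff=0.0000 vs cont=0.0000 → 0.0000 [wait]  ⇒ S*(5)=130.8592
t_4: node(4,0) S=123.9728 payoff=30.6872 vs cont=29.3790 → 30.6872 [stop]  node(4,1) S=138.1282 payoff=16.5318 vs cont=15.5089 → 16.5318 [stop]  node(4,2) S=153.9000 payoff=0.7600 vs cont=5.0484 → 5.0484 [wait]  node(4,3) S=171.4726 payoff=0.0000 vs cont=0.8115 → 0.8115 [wait]  node(4,4) S=191.0517 payoff=0.0000 vs cont=0.0262 → 0.0262 [wait]  ⇒ S*(4)=138.1282
t_3: node(3,0) S=130.8592 payoff=23.8008 vs cont=22.4926 → 23.8008 [stop]  node(3,1) S=145.8010 payoff=8.8590 vs cont=9.9547 → 9.9547 [wait]  node(3,2) S=162.4489 payoff=0.0000 vs cont=2.6306 → 2.6306 [wait]  node(3,3) S=180.9976 payoff=0.0000 vs cont=0.3644 → 0.3644 [wait]  ⇒ S*(3)=130.8592
t_2: node(2,0) S=138.1282 payoff=16.5318 vs cont=15.8378 → 16.5318 [stop]  node(2,1) S=153.9000 payoff=0.7600 vs cont=5.7649 → 5.7649 [wait]  node(2,2) S=171.4726 payoff=0.0000 vs cont=1.3380 → 1.3380 [wait]  ⇒ S*(2)=138.1282
t_1: node(1,0) S=145.8010 payoff=8.8590 vs cont=10.3564 → 10.3564 [wait]  node(1,1) S=162.4489 payoff=0.0000 vs cont=3.2346 → 3.2346 [wait]  ⇒ S*(1)=-
t_0: node(0,0) S=153.9000 payoff=0.7600 vs cont=6.2765 → 6.2765 [wait]  ⇒ S*(0)=-

price = 6.2765
boundary = - - 138.1282 130.8592 138.1282 130.8592 138.1282 145.8010
tree:
6.2765
10.3564 3.2346
16.5318 5.7649 1.3380
23.8008 9.9547 2.6306 0.3644
30.6872 16.5318 5.0484 0.8115 0.0262
37.2113 23.8008 9.3679 1.8037 0.0608 0.0000
43.3920 30.6872 16.5318 4.0016 0.1412 0.0000 0.0000
49.2475 37.2113 23.8008 8.8590 0.3275 0.0000 0.0000 0.0000
54.7948 43.3920 30.6872 16.5318 0.7600 0.0000 0.0000 0.0000 0.0000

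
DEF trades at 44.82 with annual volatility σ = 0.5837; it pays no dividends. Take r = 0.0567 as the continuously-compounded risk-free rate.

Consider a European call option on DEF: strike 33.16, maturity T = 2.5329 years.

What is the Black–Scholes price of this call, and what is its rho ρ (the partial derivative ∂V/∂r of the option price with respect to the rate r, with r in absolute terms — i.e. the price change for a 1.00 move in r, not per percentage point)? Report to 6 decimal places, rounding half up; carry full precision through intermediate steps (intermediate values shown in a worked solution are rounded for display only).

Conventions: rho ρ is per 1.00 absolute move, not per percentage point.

σ√T = 0.5837·√2.5329 = 0.928964
d₁ = (ln(S/K) + (r+σ²/2)T) / (σ√T) = (ln(44.82/33.16) + (0.0567+0.5837²/2)·2.5329) / 0.928964 = (0.301310 + 0.575102) / 0.928964 = 0.943430
d₂ = d₁ − σ√T = 0.943430 − 0.928964 = 0.014466
e^{−rT} = 0.866221
N(d₁) = 0.827270,  N(d₂) = 0.505771
Call price V = S·N(d₁) − K·e^{−rT}·N(d₂) = 37.078220 − 14.527709 = 22.550511
ρ = K·T·e^{−rT}·N(d₂) = 36.797235

price = 22.550511
ρ = 36.797235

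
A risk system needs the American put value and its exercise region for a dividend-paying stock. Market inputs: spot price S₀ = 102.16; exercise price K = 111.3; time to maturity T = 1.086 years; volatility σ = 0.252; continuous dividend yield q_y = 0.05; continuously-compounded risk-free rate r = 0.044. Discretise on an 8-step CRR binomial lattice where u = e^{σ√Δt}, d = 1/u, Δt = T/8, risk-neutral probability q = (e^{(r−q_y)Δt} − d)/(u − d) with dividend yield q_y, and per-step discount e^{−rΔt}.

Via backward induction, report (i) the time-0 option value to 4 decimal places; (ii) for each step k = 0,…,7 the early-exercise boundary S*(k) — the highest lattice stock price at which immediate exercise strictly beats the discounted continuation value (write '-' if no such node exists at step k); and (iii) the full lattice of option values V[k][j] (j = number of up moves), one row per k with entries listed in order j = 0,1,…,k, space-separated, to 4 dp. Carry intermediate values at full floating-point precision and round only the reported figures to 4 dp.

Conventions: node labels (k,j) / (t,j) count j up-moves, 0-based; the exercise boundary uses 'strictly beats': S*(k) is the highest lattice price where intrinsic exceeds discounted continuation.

price = 16.3572
boundary = - - - - 70.4674 77.3235 84.8466 93.1017
tree:
16.3572
21.5224 10.7965
27.5050 15.1144 6.1114
34.0627 20.5305 9.2578 2.6752
40.8326 26.9345 13.6394 4.4821 0.6914
47.0808 33.9765 19.4120 7.3660 1.3183 0.0000
52.7749 40.8326 26.4534 11.7948 2.5138 0.0000 0.0000
57.9642 47.0808 33.9765 18.1983 4.7933 0.0000 0.0000 0.0000
62.6934 52.7749 40.8326 26.4534 9.1400 0.0000 0.0000 0.0000 0.0000

Δt=0.13575, u=1.09729, d=0.91133, q=0.47243, disc=e^(-rΔt)=0.99404
k=8 terminal: V=max(K-S,0) → 62.6934 52.7749 40.8326 26.4534 9.1400 0.0000 0.0000 0.0000 0.0000
k=7: j=0 S=53.3358 intr=57.9642 cont=57.6622 V=57.9642[EX]; j=1 S=64.2192 intr=47.0808 cont=46.8524 V=47.0808[EX]; j=2 S=77.3235 intr=33.9765 cont=33.8368 V=33.9765[EX]; j=3 S=93.1017 intr=18.1983 cont=18.1653 V=18.1983[EX]; j=4 S=112.0996 intr=0.0000 cont=4.7933 V=4.7933[hold]; j=5 S=134.9741 intr=0.0000 cont=0.0000 V=0.0000[hold]; j=6 S=162.5162 intr=0.0000 cont=0.0000 V=0.0000[hold]; j=7 S=195.6785 intr=0.0000 cont=0.0000 V=0.0000[hold]  S*(7)=93.1017
k=6: j=0 S=58.5251 intr=52.7749 cont=52.5080 V=52.7749[EX]; j=1 S=70.4674 intr=40.8326 cont=40.6465 V=40.8326[EX]; j=2 S=84.8466 intr=26.4534 cont=26.3645 V=26.4534[EX]; j=3 S=102.1600 intr=9.1400 cont=11.7948 V=11.7948[hold]; j=4 S=123.0063 intr=0.0000 cont=2.5138 V=2.5138[hold]; j=5 S=148.1063 intr=0.0000 cont=0.0000 V=0.0000[hold]; j=6 S=178.3282 intr=0.0000 cont=0.0000 V=0.0000[hold]  S*(6)=84.8466
k=5: j=0 S=64.2192 intr=47.0808 cont=46.8524 V=47.0808[EX]; j=1 S=77.3235 intr=33.9765 cont=33.8368 V=33.9765[EX]; j=2 S=93.1017 intr=18.1983 cont=19.4120 V=19.4120[hold]; j=3 S=112.0996 intr=0.0000 cont=7.3660 V=7.3660[hold]; j=4 S=134.9741 intr=0.0000 cont=1.3183 V=1.3183[hold]; j=5 S=162.5162 intr=0.0000 cont=0.0000 V=0.0000[hold]  S*(5)=77.3235
k=4: j=0 S=70.4674 intr=40.8326 cont=40.6465 V=40.8326[EX]; j=1 S=84.8466 intr=26.4534 cont=26.9345 V=26.9345[hold]; j=2 S=102.1600 intr=9.1400 cont=13.6394 V=13.6394[hold]; j=3 S=123.0063 intr=0.0000 cont=4.4821 V=4.4821[hold]; j=4 S=148.1063 intr=0.0000 cont=0.6914 V=0.6914[hold]  S*(4)=70.4674
k=3: j=0 S=77.3235 intr=33.9765 cont=34.0627 V=34.0627[hold]; j=1 S=93.1017 intr=18.1983 cont=20.5305 V=20.5305[hold]; j=2 S=112.0996 intr=0.0000 cont=9.2578 V=9.2578[hold]; j=3 S=134.9741 intr=0.0000 cont=2.6752 V=2.6752[hold]  S*(3)=-
k=2: j=0 S=84.8466 intr=26.4534 cont=27.5050 V=27.5050[hold]; j=1 S=102.1600 intr=9.1400 cont=15.1144 V=15.1144[hold]; j=2 S=123.0063 intr=0.0000 cont=6.1114 V=6.1114[hold]  S*(2)=-
k=1: j=0 S=93.1017 intr=18.1983 cont=21.5224 V=21.5224[hold]; j=1 S=112.0996 intr=0.0000 cont=10.7965 V=10.7965[hold]  S*(1)=-
k=0: j=0 S=102.1600 intr=9.1400 cont=16.3572 V=16.3572[hold]  S*(0)=-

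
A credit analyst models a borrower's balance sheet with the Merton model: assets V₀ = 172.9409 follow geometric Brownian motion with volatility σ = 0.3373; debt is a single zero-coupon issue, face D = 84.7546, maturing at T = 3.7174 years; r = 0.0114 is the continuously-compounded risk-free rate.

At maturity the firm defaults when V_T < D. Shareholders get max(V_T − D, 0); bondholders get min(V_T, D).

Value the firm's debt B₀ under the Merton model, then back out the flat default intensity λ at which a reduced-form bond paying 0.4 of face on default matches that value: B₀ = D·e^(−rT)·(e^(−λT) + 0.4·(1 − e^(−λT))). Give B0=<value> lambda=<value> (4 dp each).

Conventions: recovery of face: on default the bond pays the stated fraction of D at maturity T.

B0=76.7251 lambda=0.0261

With assets at 172.9409 and a single debt payment of 84.7546 at 3.7174 years:
d₁ = [ln(V₀/D) + (r + σ²/2)T] / (σ√T)
   = [ln(172.9409/84.7546) + (0.0114 + 0.5·0.3373²)·3.7174] / (0.3373·√3.7174)
   = [0.713190 + 0.253845] / 0.650333 = 1.486984
d₂ = d₁ − σ√T = 1.486984 − 0.650333 = 0.836650
N(d₁) = 0.931490,  N(d₂) = 0.798605,  e^(−rT) = 0.958507
E₀ = V₀·N(d₁) − D·e^(−rT)·N(d₂)
   = 172.9409·0.931490 − 84.7546·0.958507·0.798605 = 96.215780
B₀ = V₀ − E₀ = 172.9409 − 96.215780 = 76.725120
e^(−λT) = (B₀·e^(rT)/D − 0.4)/(1 − 0.4) = (76.7251·1.043289/84.7546 − 0.4)/0.6 = 0.90741631
λ = −ln(0.90741631)/3.7174 = 0.026135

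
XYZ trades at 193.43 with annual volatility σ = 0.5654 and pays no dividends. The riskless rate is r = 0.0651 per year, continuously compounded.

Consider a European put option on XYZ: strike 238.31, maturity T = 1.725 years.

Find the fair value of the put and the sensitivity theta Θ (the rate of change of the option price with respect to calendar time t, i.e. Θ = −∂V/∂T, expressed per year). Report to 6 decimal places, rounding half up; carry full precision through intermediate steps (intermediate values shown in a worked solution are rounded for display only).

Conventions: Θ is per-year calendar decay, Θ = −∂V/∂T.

price = 69.102184
Θ = -6.539307

σ√T = 0.5654·√1.725 = 0.742592
d₁ = (ln(S/K) + (r+σ²/2)T) / (σ√T) = (ln(193.43/238.31) + (0.0651+0.5654²/2)·1.725) / 0.742592 = (-0.208657 + 0.388019) / 0.742592 = 0.241536
d₂ = d₁ − σ√T = 0.241536 − 0.742592 = -0.501057
e^{−rT} = 0.893778
N(−d₁) = 0.404570,  N(−d₂) = 0.691834
Put price V = K·e^{−rT}·N(−d₂) − S·N(−d₁) = 147.358167 − 78.255983 = 69.102184
φ(d₁) = (1/√(2π))·e^{−d₁²/2} = 0.387473
Θ = −S·φ(d₁)·σ/(2√T) + r·K·e^{−rT}·N(−d₂) = −16.132323 + 9.593017 = -6.539307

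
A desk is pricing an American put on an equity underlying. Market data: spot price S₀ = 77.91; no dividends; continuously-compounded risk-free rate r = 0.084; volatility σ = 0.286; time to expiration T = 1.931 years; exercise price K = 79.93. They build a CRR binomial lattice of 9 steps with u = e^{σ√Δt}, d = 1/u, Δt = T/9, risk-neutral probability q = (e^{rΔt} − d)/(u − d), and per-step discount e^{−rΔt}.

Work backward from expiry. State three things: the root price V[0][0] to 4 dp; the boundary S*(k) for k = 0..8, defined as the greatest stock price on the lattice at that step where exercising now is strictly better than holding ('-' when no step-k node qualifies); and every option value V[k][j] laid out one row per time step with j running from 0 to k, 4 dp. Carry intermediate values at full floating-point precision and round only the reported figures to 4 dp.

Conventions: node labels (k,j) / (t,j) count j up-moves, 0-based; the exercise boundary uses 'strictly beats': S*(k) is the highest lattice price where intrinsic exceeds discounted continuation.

params: Δt=0.21456 u=1.14165 d=0.87592 q=0.53537 e^(-rΔt)=0.98214
t_9 payoffs: 56.2821 49.1081 39.7578 27.5708 11.6867 0.0000 0.0000 0.0000 0.0000 0.0000
t_8: node(8,0) S=26.9976 payoff=52.9324 vs cont=51.5047 → 52.9324 [stop]  node(8,1) S=35.1878 payoff=44.7422 vs cont=43.3145 → 44.7422 [stop]  node(8,2) S=45.8627 payoff=34.0673 vs cont=32.6397 → 34.0673 [stop]  node(8,3) S=59.7759 payoff=20.1541 vs cont=18.7264 → 20.1541 [stop]  node(8,4) S=77.9100 payoff=2.0200 vs cont=5.3330 → 5.3330 [wait]  node(8,5) S=101.5454 payoff=0.0000 vs cont=0.0000 → 0.0000 [wait]  node(8,6) S=132.3509 payoff=0.0000 vs cont=0.0000 → 0.0000 [wait]  node(8,7) S=172.5018 payoff=0.0000 vs cont=0.0000 → 0.0000 [wait]  node(8,8) S=224.8333 payoff=0.0000 vs cont=0.0000 → 0.0000 [wait]  ⇒ S*(8)=59.7759
t_7: node(7,0) S=30.8219 payoff=49.1081 vs cont=47.6805 → 49.1081 [stop]  node(7,1) S=40.1722 payoff=39.7578 vs cont=38.3301 → 39.7578 [stop]  node(7,2) S=52.3592 payoff=27.5708 vs cont=26.1432 → 27.5708 [stop]  node(7,3) S=68.2433 payoff=11.6867 vs cont=12.0011 → 12.0011 [wait]  node(7,4) S=88.9460 payoff=0.0000 vs cont=2.4336 → 2.4336 [wait]  node(7,5) S=115.9294 payoff=0.0000 vs cont=0.0000 → 0.0000 [wait]  node(7,6) S=151.0986 payoff=0.0000 vs cont=0.0000 → 0.0000 [wait]  node(7,7) S=196.9369 payoff=0.0000 vs cont=0.0000 → 0.0000 [wait]  ⇒ S*(7)=52.3592
t_6: node(6,0) S=35.1878 payoff=44.7422 vs cont=43.3145 → 44.7422 [stop]  node(6,1) S=45.8627 payoff=34.0673 vs cont=32.6397 → 34.0673 [stop]  node(6,2) S=59.7759 payoff=20.1541 vs cont=18.8917 → 20.1541 [stop]  node(6,3) S=77.9100 payoff=2.0200 vs cont=6.7561 → 6.7561 [wait]  node(6,4) S=101.5454 payoff=0.0000 vs cont=1.1106 → 1.1106 [wait]  node(6,5) S=132.3509 payoff=0.0000 vs cont=0.0000 → 0.0000 [wait]  node(6,6) S=172.5018 payoff=0.0000 vs cont=0.0000 → 0.0000 [wait]  ⇒ S*(6)=59.7759
t_5: node(5,0) S=40.1722 payoff=39.7578 vs cont=38.3301 → 39.7578 [stop]  node(5,1) S=52.3592 payoff=27.5708 vs cont=26.1432 → 27.5708 [stop]  node(5,2) S=68.2433 payoff=11.6867 vs cont=12.7494 → 12.7494 [wait]  node(5,3) S=88.9460 payoff=0.0000 vs cont=3.6670 → 3.6670 [wait]  node(5,4) S=115.9294 payoff=0.0000 vs cont=0.5068 → 0.5068 [wait]  node(5,5) S=151.0986 payoff=0.0000 vs cont=0.0000 → 0.0000 [wait]  ⇒ S*(5)=52.3592
t_4: node(4,0) S=45.8627 payoff=34.0673 vs cont=32.6397 → 34.0673 [stop]  node(4,1) S=59.7759 payoff=20.1541 vs cont=19.2852 → 20.1541 [stop]  node(4,2) S=77.9100 payoff=2.0200 vs cont=7.7461 → 7.7461 [wait]  node(4,3) S=101.5454 payoff=0.0000 vs cont=1.9398 → 1.9398 [wait]  node(4,4) S=132.3509 payoff=0.0000 vs cont=0.2313 → 0.2313 [wait]  ⇒ S*(4)=59.7759
t_3: node(3,0) S=52.3592 payoff=27.5708 vs cont=26.1432 → 27.5708 [stop]  node(3,1) S=68.2433 payoff=11.6867 vs cont=13.2699 → 13.2699 [wait]  node(3,2) S=88.9460 payoff=0.0000 vs cont=4.5548 → 4.5548 [wait]  node(3,3) S=115.9294 payoff=0.0000 vs cont=1.0068 → 1.0068 [wait]  ⇒ S*(3)=52.3592
t_2: node(2,0) S=59.7759 payoff=20.1541 vs cont=19.5589 → 20.1541 [stop]  node(2,1) S=77.9100 payoff=2.0200 vs cont=8.4504 → 8.4504 [wait]  node(2,2) S=101.5454 payoff=0.0000 vs cont=2.6079 → 2.6079 [wait]  ⇒ S*(2)=59.7759
t_1: node(1,0) S=68.2433 payoff=11.6867 vs cont=13.6402 → 13.6402 [wait]  node(1,1) S=88.9460 payoff=0.0000 vs cont=5.2274 → 5.2274 [wait]  ⇒ S*(1)=-
t_0: node(0,0) S=77.9100 payoff=2.0200 vs cont=8.9731 → 8.9731 [wait]  ⇒ S*(0)=-

price = 8.9731
boundary = - - 59.7759 52.3592 59.7759 52.3592 59.7759 52.3592 59.7759
tree:
8.9731
13.6402 5.2274
20.1541 8.4504 2.6079
27.5708 13.2699 4.5548 1.0068
34.0673 20.1541 7.7461 1.9398 0.2313
39.7578 27.5708 12.7494 3.6670 0.5068 0.0000
44.7422 34.0673 20.1541 6.7561 1.1106 0.0000 0.0000
49.1081 39.7578 27.5708 12.0011 2.4336 0.0000 0.0000 0.0000
52.9324 44.7422 34.0673 20.1541 5.3330 0.0000 0.0000 0.0000 0.0000
56.2821 49.1081 39.7578 27.5708 11.6867 0.0000 0.0000 0.0000 0.0000 0.0000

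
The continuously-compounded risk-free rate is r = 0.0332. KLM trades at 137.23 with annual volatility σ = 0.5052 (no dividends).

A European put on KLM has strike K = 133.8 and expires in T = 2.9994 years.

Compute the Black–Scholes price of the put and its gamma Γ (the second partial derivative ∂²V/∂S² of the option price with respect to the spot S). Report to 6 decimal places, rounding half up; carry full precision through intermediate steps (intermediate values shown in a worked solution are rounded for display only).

σ√T = 0.5052·√2.9994 = 0.874945
d₁ = (ln(S/K) + (r+σ²/2)T) / (σ√T) = (ln(137.23/133.8) + (0.0332+0.5052²/2)·2.9994) / 0.874945 = (0.025312 + 0.482344) / 0.874945 = 0.580215
d₂ = d₁ − σ√T = 0.580215 − 0.874945 = -0.294729
e^{−rT} = 0.905217
N(−d₁) = 0.280885,  N(−d₂) = 0.615900
Put price V = K·e^{−rT}·N(−d₂) − S·N(−d₁) = 74.596589 − 38.545807 = 36.050782
φ(d₁) = (1/√(2π))·e^{−d₁²/2} = 0.337138
Γ = φ(d₁) / (S·σ·√T) = 0.002808

price = 36.050782
Γ = 0.002808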